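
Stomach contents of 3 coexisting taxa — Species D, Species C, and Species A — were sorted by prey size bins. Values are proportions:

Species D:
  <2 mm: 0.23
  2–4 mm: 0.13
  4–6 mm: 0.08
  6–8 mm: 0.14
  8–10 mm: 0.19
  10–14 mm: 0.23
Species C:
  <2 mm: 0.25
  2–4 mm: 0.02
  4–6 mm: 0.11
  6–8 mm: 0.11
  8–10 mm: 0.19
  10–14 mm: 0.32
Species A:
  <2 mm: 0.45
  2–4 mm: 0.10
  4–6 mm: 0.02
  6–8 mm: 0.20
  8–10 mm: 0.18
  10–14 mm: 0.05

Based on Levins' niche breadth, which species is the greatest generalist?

Σp_Dᵢ² = 0.23² + 0.13² + 0.08² + 0.14² + 0.19² + 0.23² = 0.0529 + 0.0169 + 0.0064 + 0.0196 + 0.0361 + 0.0529 = 0.1848
B_D = 1 / 0.1848 = 5.4113
Σp_Cᵢ² = 0.25² + 0.02² + 0.11² + 0.11² + 0.19² + 0.32² = 0.0625 + 0.0004 + 0.0121 + 0.0121 + 0.0361 + 0.1024 = 0.2256
B_C = 1 / 0.2256 = 4.4326
Σp_Aᵢ² = 0.45² + 0.10² + 0.02² + 0.20² + 0.18² + 0.05² = 0.2025 + 0.0100 + 0.0004 + 0.0400 + 0.0324 + 0.0025 = 0.2878
B_A = 1 / 0.2878 = 3.4746
Highest B → broadest niche (most generalist): Species D (B = 5.41).

Species D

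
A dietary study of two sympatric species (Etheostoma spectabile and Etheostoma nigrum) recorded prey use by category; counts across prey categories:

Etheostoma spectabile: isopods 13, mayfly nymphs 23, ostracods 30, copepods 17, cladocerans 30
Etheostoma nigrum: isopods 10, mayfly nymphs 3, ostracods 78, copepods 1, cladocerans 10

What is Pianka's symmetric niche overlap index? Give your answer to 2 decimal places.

0.68

Proportions for Etheostoma spectabile (n=113): 13/113=0.1150, 23/113=0.2035, 30/113=0.2655, 17/113=0.1504, 30/113=0.2655
Proportions for Etheostoma nigrum (n=102): 10/102=0.0980, 3/102=0.0294, 78/102=0.7647, 1/102=0.0098, 10/102=0.0980
Σ p₁ᵢp₂ᵢ = 0.011270 + 0.005983 + 0.203028 + 0.001474 + 0.026019 = 0.247774
Σp_1ᵢ² = 0.1150² + 0.2035² + 0.2655² + 0.1504² + 0.2655² = 0.013225 + 0.041412 + 0.070490 + 0.022620 + 0.070490 = 0.218237
Σp_2ᵢ² = 0.0980² + 0.0294² + 0.7647² + 0.0098² + 0.0980² = 0.009604 + 0.000864 + 0.584766 + 0.000096 + 0.009604 = 0.604934
O = 0.247774 / √(0.218237 × 0.604934) = 0.247774 / 0.3633442 = 0.6819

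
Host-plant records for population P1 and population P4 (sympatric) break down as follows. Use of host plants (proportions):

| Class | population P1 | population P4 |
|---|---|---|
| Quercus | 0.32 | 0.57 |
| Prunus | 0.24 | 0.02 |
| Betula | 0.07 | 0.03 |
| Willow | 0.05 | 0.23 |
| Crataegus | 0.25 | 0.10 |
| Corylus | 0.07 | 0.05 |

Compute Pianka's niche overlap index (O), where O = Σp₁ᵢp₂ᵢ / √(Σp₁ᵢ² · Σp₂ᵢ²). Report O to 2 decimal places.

0.76

Σ p₁ᵢp₂ᵢ = 0.1824 + 0.0048 + 0.0021 + 0.0115 + 0.0250 + 0.0035 = 0.2293
Σp_1ᵢ² = 0.32² + 0.24² + 0.07² + 0.05² + 0.25² + 0.07² = 0.1024 + 0.0576 + 0.0049 + 0.0025 + 0.0625 + 0.0049 = 0.2348
Σp_2ᵢ² = 0.57² + 0.02² + 0.03² + 0.23² + 0.10² + 0.05² = 0.3249 + 0.0004 + 0.0009 + 0.0529 + 0.0100 + 0.0025 = 0.3916
O = 0.2293 / √(0.2348 × 0.3916) = 0.2293 / 0.30323 = 0.7562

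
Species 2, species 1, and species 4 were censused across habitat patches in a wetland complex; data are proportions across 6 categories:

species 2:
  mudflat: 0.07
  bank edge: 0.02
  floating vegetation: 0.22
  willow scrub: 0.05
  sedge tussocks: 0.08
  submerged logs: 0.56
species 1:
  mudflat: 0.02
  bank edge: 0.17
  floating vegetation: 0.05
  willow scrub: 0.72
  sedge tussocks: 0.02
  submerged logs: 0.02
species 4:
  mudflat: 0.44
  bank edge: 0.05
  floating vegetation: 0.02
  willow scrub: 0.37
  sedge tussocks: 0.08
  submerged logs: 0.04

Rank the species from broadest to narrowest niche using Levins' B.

Σp_2ᵢ² = 0.07² + 0.02² + 0.22² + 0.05² + 0.08² + 0.56² = 0.0049 + 0.0004 + 0.0484 + 0.0025 + 0.0064 + 0.3136 = 0.3762
B_2 = 1 / 0.3762 = 2.6582
Σp_1ᵢ² = 0.02² + 0.17² + 0.05² + 0.72² + 0.02² + 0.02² = 0.0004 + 0.0289 + 0.0025 + 0.5184 + 0.0004 + 0.0004 = 0.5510
B_1 = 1 / 0.5510 = 1.8149
Σp_4ᵢ² = 0.44² + 0.05² + 0.02² + 0.37² + 0.08² + 0.04² = 0.1936 + 0.0025 + 0.0004 + 0.1369 + 0.0064 + 0.0016 = 0.3414
B_4 = 1 / 0.3414 = 2.9291
Ranking by B (broadest → narrowest): species 4 (2.93) > species 2 (2.66) > species 1 (1.81)

species 4 > species 2 > species 1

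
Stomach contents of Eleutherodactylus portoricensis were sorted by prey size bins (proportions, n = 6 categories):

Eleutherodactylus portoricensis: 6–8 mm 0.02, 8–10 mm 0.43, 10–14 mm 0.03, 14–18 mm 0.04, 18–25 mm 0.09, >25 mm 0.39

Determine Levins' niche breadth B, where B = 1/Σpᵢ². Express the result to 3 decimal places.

2.874

Σpᵢ² = 0.02² + 0.43² + 0.03² + 0.04² + 0.09² + 0.39² = 0.0004 + 0.1849 + 0.0009 + 0.0016 + 0.0081 + 0.1521 = 0.3480
B = 1 / 0.3480 = 2.87356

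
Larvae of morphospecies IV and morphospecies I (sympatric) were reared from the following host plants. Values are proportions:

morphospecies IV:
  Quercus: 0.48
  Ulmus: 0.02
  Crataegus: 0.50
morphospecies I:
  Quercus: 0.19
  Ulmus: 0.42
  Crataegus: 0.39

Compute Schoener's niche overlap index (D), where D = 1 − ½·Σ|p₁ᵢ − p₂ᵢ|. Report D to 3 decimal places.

0.600

Σ|p₁ᵢ − p₂ᵢ| = 0.29 + 0.40 + 0.11 = 0.80
D = 1 − ½ × 0.80 = 1 − 0.400 = 0.60000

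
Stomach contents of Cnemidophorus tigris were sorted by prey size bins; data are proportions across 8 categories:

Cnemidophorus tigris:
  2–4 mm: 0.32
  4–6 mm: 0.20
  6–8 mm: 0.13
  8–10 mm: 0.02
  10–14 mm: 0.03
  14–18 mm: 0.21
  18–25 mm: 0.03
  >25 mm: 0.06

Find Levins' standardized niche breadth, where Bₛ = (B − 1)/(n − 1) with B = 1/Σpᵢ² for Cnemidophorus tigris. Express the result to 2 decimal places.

0.54

Σpᵢ² = 0.32² + 0.20² + 0.13² + 0.02² + 0.03² + 0.21² + 0.03² + 0.06² = 0.1024 + 0.0400 + 0.0169 + 0.0004 + 0.0009 + 0.0441 + 0.0009 + 0.0036 = 0.2092
B = 1 / 0.2092 = 4.7801
Bₛ = (B − 1)/(n − 1) = (4.7801 − 1)/(8 − 1) = 3.7801/7 = 0.5400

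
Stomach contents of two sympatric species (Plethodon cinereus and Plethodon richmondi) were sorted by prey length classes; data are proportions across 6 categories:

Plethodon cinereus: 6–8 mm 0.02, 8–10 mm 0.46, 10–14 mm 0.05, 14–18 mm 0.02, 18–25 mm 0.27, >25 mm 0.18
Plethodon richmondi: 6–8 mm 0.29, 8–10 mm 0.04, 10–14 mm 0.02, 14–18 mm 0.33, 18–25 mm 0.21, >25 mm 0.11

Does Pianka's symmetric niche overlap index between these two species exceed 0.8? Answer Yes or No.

No

Σ p₁ᵢp₂ᵢ = 0.0058 + 0.0184 + 0.0010 + 0.0066 + 0.0567 + 0.0198 = 0.1083
Σp_1ᵢ² = 0.02² + 0.46² + 0.05² + 0.02² + 0.27² + 0.18² = 0.0004 + 0.2116 + 0.0025 + 0.0004 + 0.0729 + 0.0324 = 0.3202
Σp_2ᵢ² = 0.29² + 0.04² + 0.02² + 0.33² + 0.21² + 0.11² = 0.0841 + 0.0016 + 0.0004 + 0.1089 + 0.0441 + 0.0121 = 0.2512
O = 0.1083 / √(0.3202 × 0.2512) = 0.1083 / 0.28361 = 0.3819
O = 0.3819 < 0.8 → No.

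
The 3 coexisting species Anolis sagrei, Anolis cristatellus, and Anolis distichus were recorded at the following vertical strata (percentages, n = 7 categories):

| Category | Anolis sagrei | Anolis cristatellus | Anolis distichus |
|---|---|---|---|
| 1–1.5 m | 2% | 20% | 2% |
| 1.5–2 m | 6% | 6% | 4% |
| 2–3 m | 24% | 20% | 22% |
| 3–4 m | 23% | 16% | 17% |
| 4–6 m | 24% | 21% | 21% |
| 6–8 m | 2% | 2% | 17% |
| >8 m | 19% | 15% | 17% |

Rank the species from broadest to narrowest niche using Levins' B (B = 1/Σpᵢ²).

Anolis cristatellus > Anolis distichus > Anolis sagrei

Convert percentages to proportions (divide by 100).
Σp_sagrᵢ² = 0.02² + 0.06² + 0.24² + 0.23² + 0.24² + 0.02² + 0.19² = 0.0004 + 0.0036 + 0.0576 + 0.0529 + 0.0576 + 0.0004 + 0.0361 = 0.2086
B_sagr = 1 / 0.2086 = 4.7939
Σp_crisᵢ² = 0.20² + 0.06² + 0.20² + 0.16² + 0.21² + 0.02² + 0.15² = 0.0400 + 0.0036 + 0.0400 + 0.0256 + 0.0441 + 0.0004 + 0.0225 = 0.1762
B_cris = 1 / 0.1762 = 5.6754
Σp_distᵢ² = 0.02² + 0.04² + 0.22² + 0.17² + 0.21² + 0.17² + 0.17² = 0.0004 + 0.0016 + 0.0484 + 0.0289 + 0.0441 + 0.0289 + 0.0289 = 0.1812
B_dist = 1 / 0.1812 = 5.5188
Ranking by B (broadest → narrowest): Anolis cristatellus (5.68) > Anolis distichus (5.52) > Anolis sagrei (4.79)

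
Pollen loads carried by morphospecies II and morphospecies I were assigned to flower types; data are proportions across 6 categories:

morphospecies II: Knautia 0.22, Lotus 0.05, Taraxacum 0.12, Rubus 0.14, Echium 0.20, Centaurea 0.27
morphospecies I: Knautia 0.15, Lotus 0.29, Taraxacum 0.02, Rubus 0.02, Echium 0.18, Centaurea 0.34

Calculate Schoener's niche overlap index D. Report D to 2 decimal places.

0.69

Σ|p₁ᵢ − p₂ᵢ| = 0.07 + 0.24 + 0.10 + 0.12 + 0.02 + 0.07 = 0.62
D = 1 − ½ × 0.62 = 1 − 0.310 = 0.6900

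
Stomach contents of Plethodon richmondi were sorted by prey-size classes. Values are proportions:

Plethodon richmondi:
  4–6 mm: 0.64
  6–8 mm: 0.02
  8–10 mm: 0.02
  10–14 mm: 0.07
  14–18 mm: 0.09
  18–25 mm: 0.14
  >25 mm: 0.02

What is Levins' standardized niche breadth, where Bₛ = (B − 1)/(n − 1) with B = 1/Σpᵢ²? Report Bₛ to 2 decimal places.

Σpᵢ² = 0.64² + 0.02² + 0.02² + 0.07² + 0.09² + 0.14² + 0.02² = 0.4096 + 0.0004 + 0.0004 + 0.0049 + 0.0081 + 0.0196 + 0.0004 = 0.4434
B = 1 / 0.4434 = 2.2553
Bₛ = (B − 1)/(n − 1) = (2.2553 − 1)/(7 − 1) = 1.2553/6 = 0.2092

0.21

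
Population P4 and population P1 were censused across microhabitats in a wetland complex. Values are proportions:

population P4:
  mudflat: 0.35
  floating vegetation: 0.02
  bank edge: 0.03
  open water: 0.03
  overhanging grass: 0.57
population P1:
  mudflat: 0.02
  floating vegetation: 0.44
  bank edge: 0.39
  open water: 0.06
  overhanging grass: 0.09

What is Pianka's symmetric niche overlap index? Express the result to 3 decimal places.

0.201

Σ p₁ᵢp₂ᵢ = 0.0070 + 0.0088 + 0.0117 + 0.0018 + 0.0513 = 0.0806
Σp_1ᵢ² = 0.35² + 0.02² + 0.03² + 0.03² + 0.57² = 0.1225 + 0.0004 + 0.0009 + 0.0009 + 0.3249 = 0.4496
Σp_2ᵢ² = 0.02² + 0.44² + 0.39² + 0.06² + 0.09² = 0.0004 + 0.1936 + 0.1521 + 0.0036 + 0.0081 = 0.3578
O = 0.0806 / √(0.4496 × 0.3578) = 0.0806 / 0.401082 = 0.20096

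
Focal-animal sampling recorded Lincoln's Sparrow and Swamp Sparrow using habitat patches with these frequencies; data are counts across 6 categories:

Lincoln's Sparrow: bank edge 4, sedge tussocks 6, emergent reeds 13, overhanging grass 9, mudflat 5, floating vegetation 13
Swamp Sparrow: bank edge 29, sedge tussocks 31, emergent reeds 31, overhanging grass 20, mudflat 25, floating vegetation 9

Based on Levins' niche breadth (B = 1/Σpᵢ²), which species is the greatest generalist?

Proportions for Lincoln's Sparrow (n=50): 4/50=0.0800, 6/50=0.1200, 13/50=0.2600, 9/50=0.1800, 5/50=0.1000, 13/50=0.2600
Proportions for Swamp Sparrow (n=145): 29/145=0.2000, 31/145=0.2138, 31/145=0.2138, 20/145=0.1379, 25/145=0.1724, 9/145=0.0621
Σp_Lincᵢ² = 0.0800² + 0.1200² + 0.2600² + 0.1800² + 0.1000² + 0.2600² = 0.006400 + 0.014400 + 0.067600 + 0.032400 + 0.010000 + 0.067600 = 0.198400
B_Linc = 1 / 0.198400 = 5.0403
Σp_Swamᵢ² = 0.2000² + 0.2138² + 0.2138² + 0.1379² + 0.1724² + 0.0621² = 0.040000 + 0.045710 + 0.045710 + 0.019016 + 0.029722 + 0.003856 = 0.184014
B_Swam = 1 / 0.184014 = 5.4344
Highest B → broadest niche (most generalist): Swamp Sparrow (B = 5.43).

Swamp Sparrow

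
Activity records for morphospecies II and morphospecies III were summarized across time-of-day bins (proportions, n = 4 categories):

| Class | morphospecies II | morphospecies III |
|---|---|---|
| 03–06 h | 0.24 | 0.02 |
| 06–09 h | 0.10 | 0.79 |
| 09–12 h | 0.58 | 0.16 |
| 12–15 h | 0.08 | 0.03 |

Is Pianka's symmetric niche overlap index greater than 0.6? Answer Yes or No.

No

Σ p₁ᵢp₂ᵢ = 0.0048 + 0.0790 + 0.0928 + 0.0024 = 0.1790
Σp_1ᵢ² = 0.24² + 0.10² + 0.58² + 0.08² = 0.0576 + 0.0100 + 0.3364 + 0.0064 = 0.4104
Σp_2ᵢ² = 0.02² + 0.79² + 0.16² + 0.03² = 0.0004 + 0.6241 + 0.0256 + 0.0009 = 0.6510
O = 0.1790 / √(0.4104 × 0.6510) = 0.1790 / 0.51689 = 0.3463
O = 0.3463 < 0.6 → No.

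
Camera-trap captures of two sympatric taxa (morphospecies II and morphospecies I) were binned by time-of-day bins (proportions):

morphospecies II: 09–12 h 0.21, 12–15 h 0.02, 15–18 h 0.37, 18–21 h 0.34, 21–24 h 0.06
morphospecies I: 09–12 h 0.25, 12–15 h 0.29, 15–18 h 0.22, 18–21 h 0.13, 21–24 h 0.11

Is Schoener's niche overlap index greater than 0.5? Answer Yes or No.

Yes

Σ|p₁ᵢ − p₂ᵢ| = 0.04 + 0.27 + 0.15 + 0.21 + 0.05 = 0.72
D = 1 − ½ × 0.72 = 1 − 0.360 = 0.6400
D = 0.6400 > 0.5 → Yes.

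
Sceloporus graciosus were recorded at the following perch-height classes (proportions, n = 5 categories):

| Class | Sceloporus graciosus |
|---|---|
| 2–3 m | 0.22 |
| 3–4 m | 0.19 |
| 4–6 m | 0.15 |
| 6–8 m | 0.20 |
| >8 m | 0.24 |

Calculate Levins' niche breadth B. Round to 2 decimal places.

4.89

Σpᵢ² = 0.22² + 0.19² + 0.15² + 0.20² + 0.24² = 0.0484 + 0.0361 + 0.0225 + 0.0400 + 0.0576 = 0.2046
B = 1 / 0.2046 = 4.8876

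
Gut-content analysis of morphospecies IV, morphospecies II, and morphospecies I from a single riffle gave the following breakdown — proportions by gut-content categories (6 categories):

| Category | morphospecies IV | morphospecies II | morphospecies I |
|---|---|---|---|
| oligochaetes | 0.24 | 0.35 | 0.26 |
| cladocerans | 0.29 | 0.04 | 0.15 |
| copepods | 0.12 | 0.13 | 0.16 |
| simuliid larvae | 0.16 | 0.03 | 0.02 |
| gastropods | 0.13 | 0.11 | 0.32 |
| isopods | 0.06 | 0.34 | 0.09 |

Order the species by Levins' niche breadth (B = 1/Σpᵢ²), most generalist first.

Σp_IVᵢ² = 0.24² + 0.29² + 0.12² + 0.16² + 0.13² + 0.06² = 0.0576 + 0.0841 + 0.0144 + 0.0256 + 0.0169 + 0.0036 = 0.2022
B_IV = 1 / 0.2022 = 4.9456
Σp_IIᵢ² = 0.35² + 0.04² + 0.13² + 0.03² + 0.11² + 0.34² = 0.1225 + 0.0016 + 0.0169 + 0.0009 + 0.0121 + 0.1156 = 0.2696
B_II = 1 / 0.2696 = 3.7092
Σp_Iᵢ² = 0.26² + 0.15² + 0.16² + 0.02² + 0.32² + 0.09² = 0.0676 + 0.0225 + 0.0256 + 0.0004 + 0.1024 + 0.0081 = 0.2266
B_I = 1 / 0.2266 = 4.4131
Ranking by B (broadest → narrowest): morphospecies IV (4.95) > morphospecies I (4.41) > morphospecies II (3.71)

morphospecies IV > morphospecies I > morphospecies II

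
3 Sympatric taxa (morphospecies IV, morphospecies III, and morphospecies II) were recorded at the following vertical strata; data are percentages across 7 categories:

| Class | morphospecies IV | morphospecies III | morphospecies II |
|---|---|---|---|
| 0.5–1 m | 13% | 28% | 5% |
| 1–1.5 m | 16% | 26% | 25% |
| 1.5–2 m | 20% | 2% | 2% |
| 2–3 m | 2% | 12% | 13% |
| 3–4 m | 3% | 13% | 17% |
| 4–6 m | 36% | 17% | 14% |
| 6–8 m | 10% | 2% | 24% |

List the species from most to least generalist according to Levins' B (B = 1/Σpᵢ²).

Convert percentages to proportions (divide by 100).
Σp_IVᵢ² = 0.13² + 0.16² + 0.20² + 0.02² + 0.03² + 0.36² + 0.10² = 0.0169 + 0.0256 + 0.0400 + 0.0004 + 0.0009 + 0.1296 + 0.0100 = 0.2234
B_IV = 1 / 0.2234 = 4.4763
Σp_IIIᵢ² = 0.28² + 0.26² + 0.02² + 0.12² + 0.13² + 0.17² + 0.02² = 0.0784 + 0.0676 + 0.0004 + 0.0144 + 0.0169 + 0.0289 + 0.0004 = 0.2070
B_III = 1 / 0.2070 = 4.8309
Σp_IIᵢ² = 0.05² + 0.25² + 0.02² + 0.13² + 0.17² + 0.14² + 0.24² = 0.0025 + 0.0625 + 0.0004 + 0.0169 + 0.0289 + 0.0196 + 0.0576 = 0.1884
B_II = 1 / 0.1884 = 5.3079
Ranking by B (broadest → narrowest): morphospecies II (5.31) > morphospecies III (4.83) > morphospecies IV (4.48)

morphospecies II > morphospecies III > morphospecies IV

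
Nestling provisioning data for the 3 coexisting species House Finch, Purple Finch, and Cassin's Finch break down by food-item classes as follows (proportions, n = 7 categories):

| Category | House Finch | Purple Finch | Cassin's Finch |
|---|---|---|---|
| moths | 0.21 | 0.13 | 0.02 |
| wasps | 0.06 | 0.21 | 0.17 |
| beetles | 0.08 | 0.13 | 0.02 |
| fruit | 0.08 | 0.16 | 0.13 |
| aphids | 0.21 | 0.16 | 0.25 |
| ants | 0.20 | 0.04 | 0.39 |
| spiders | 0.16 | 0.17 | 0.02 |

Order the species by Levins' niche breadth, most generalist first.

Purple Finch > House Finch > Cassin's Finch

Σp_Housᵢ² = 0.21² + 0.06² + 0.08² + 0.08² + 0.21² + 0.20² + 0.16² = 0.0441 + 0.0036 + 0.0064 + 0.0064 + 0.0441 + 0.0400 + 0.0256 = 0.1702
B_Hous = 1 / 0.1702 = 5.8754
Σp_Purpᵢ² = 0.13² + 0.21² + 0.13² + 0.16² + 0.16² + 0.04² + 0.17² = 0.0169 + 0.0441 + 0.0169 + 0.0256 + 0.0256 + 0.0016 + 0.0289 = 0.1596
B_Purp = 1 / 0.1596 = 6.2657
Σp_Cassᵢ² = 0.02² + 0.17² + 0.02² + 0.13² + 0.25² + 0.39² + 0.02² = 0.0004 + 0.0289 + 0.0004 + 0.0169 + 0.0625 + 0.1521 + 0.0004 = 0.2616
B_Cass = 1 / 0.2616 = 3.8226
Ranking by B (broadest → narrowest): Purple Finch (6.27) > House Finch (5.88) > Cassin's Finch (3.82)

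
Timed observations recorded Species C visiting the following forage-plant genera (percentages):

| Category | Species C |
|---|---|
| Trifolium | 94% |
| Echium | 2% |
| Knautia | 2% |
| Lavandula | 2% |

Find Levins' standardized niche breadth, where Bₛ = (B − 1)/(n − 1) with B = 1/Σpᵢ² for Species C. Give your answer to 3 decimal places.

Convert percentages to proportions (divide by 100).
Σpᵢ² = 0.94² + 0.02² + 0.02² + 0.02² = 0.8836 + 0.0004 + 0.0004 + 0.0004 = 0.8848
B = 1 / 0.8848 = 1.13020
Bₛ = (B − 1)/(n − 1) = (1.13020 − 1)/(4 − 1) = 0.13020/3 = 0.04340

0.043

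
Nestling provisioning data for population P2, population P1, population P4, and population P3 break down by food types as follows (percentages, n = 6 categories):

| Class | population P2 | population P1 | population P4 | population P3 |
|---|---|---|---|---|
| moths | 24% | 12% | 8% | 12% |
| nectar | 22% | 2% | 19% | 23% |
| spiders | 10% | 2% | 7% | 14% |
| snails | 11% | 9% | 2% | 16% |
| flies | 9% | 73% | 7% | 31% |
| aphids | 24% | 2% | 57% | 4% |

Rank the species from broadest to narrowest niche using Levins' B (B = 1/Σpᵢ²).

population P2 > population P3 > population P4 > population P1

Convert percentages to proportions (divide by 100).
Σp_P2ᵢ² = 0.24² + 0.22² + 0.10² + 0.11² + 0.09² + 0.24² = 0.0576 + 0.0484 + 0.0100 + 0.0121 + 0.0081 + 0.0576 = 0.1938
B_P2 = 1 / 0.1938 = 5.1600
Σp_P1ᵢ² = 0.12² + 0.02² + 0.02² + 0.09² + 0.73² + 0.02² = 0.0144 + 0.0004 + 0.0004 + 0.0081 + 0.5329 + 0.0004 = 0.5566
B_P1 = 1 / 0.5566 = 1.7966
Σp_P4ᵢ² = 0.08² + 0.19² + 0.07² + 0.02² + 0.07² + 0.57² = 0.0064 + 0.0361 + 0.0049 + 0.0004 + 0.0049 + 0.3249 = 0.3776
B_P4 = 1 / 0.3776 = 2.6483
Σp_P3ᵢ² = 0.12² + 0.23² + 0.14² + 0.16² + 0.31² + 0.04² = 0.0144 + 0.0529 + 0.0196 + 0.0256 + 0.0961 + 0.0016 = 0.2102
B_P3 = 1 / 0.2102 = 4.7574
Ranking by B (broadest → narrowest): population P2 (5.16) > population P3 (4.76) > population P4 (2.65) > population P1 (1.80)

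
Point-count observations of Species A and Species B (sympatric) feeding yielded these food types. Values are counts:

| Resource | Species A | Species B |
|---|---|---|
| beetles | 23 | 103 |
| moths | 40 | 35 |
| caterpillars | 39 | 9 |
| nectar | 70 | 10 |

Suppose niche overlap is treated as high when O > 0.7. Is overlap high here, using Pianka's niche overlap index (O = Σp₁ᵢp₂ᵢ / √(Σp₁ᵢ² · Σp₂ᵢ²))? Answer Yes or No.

Proportions for Species A (n=172): 23/172=0.1337, 40/172=0.2326, 39/172=0.2267, 70/172=0.4070
Proportions for Species B (n=157): 103/157=0.6561, 35/157=0.2229, 9/157=0.0573, 10/157=0.0637
Σ p₁ᵢp₂ᵢ = 0.087721 + 0.051847 + 0.012990 + 0.025926 = 0.178484
Σp_1ᵢ² = 0.1337² + 0.2326² + 0.2267² + 0.4070² = 0.017876 + 0.054103 + 0.051393 + 0.165649 = 0.289021
Σp_2ᵢ² = 0.6561² + 0.2229² + 0.0573² + 0.0637² = 0.430467 + 0.049684 + 0.003283 + 0.004058 = 0.487492
O = 0.178484 / √(0.289021 × 0.487492) = 0.178484 / 0.3753604 = 0.4755
O = 0.4755 < 0.7 → No.

No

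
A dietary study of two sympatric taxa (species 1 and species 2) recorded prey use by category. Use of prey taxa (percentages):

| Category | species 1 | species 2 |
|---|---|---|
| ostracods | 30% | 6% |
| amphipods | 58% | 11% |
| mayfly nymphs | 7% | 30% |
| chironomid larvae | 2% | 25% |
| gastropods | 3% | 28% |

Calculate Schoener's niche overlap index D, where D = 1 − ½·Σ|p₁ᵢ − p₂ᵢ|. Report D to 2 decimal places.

0.29

Convert percentages to proportions (divide by 100).
Σ|p₁ᵢ − p₂ᵢ| = 0.24 + 0.47 + 0.23 + 0.23 + 0.25 = 1.42
D = 1 − ½ × 1.42 = 1 − 0.710 = 0.2900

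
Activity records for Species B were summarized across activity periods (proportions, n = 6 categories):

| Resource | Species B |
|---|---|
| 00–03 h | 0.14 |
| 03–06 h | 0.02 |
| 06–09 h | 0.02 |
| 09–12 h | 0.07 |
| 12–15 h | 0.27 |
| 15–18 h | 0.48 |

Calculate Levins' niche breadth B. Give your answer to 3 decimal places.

3.043

Σpᵢ² = 0.14² + 0.02² + 0.02² + 0.07² + 0.27² + 0.48² = 0.0196 + 0.0004 + 0.0004 + 0.0049 + 0.0729 + 0.2304 = 0.3286
B = 1 / 0.3286 = 3.04321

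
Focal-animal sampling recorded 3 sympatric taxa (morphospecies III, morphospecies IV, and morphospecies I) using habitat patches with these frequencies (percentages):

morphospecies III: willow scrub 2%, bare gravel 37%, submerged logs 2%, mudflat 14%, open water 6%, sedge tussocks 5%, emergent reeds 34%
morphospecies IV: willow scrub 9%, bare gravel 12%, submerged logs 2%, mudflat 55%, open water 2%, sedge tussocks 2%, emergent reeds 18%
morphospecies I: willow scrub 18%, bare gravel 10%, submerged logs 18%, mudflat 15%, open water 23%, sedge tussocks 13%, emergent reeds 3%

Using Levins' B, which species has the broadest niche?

morphospecies I

Convert percentages to proportions (divide by 100).
Σp_IIIᵢ² = 0.02² + 0.37² + 0.02² + 0.14² + 0.06² + 0.05² + 0.34² = 0.0004 + 0.1369 + 0.0004 + 0.0196 + 0.0036 + 0.0025 + 0.1156 = 0.2790
B_III = 1 / 0.2790 = 3.5842
Σp_IVᵢ² = 0.09² + 0.12² + 0.02² + 0.55² + 0.02² + 0.02² + 0.18² = 0.0081 + 0.0144 + 0.0004 + 0.3025 + 0.0004 + 0.0004 + 0.0324 = 0.3586
B_IV = 1 / 0.3586 = 2.7886
Σp_Iᵢ² = 0.18² + 0.10² + 0.18² + 0.15² + 0.23² + 0.13² + 0.03² = 0.0324 + 0.0100 + 0.0324 + 0.0225 + 0.0529 + 0.0169 + 0.0009 = 0.1680
B_I = 1 / 0.1680 = 5.9524
Highest B → broadest niche (most generalist): morphospecies I (B = 5.95).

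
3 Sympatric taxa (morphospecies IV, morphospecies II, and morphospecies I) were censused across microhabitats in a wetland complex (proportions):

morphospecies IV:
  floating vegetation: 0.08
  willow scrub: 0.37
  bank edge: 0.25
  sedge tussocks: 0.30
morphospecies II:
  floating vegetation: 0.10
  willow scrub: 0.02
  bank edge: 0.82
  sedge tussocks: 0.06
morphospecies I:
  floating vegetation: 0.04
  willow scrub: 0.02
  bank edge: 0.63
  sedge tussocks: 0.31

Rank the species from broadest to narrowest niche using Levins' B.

Σp_IVᵢ² = 0.08² + 0.37² + 0.25² + 0.30² = 0.0064 + 0.1369 + 0.0625 + 0.0900 = 0.2958
B_IV = 1 / 0.2958 = 3.3807
Σp_IIᵢ² = 0.10² + 0.02² + 0.82² + 0.06² = 0.0100 + 0.0004 + 0.6724 + 0.0036 = 0.6864
B_II = 1 / 0.6864 = 1.4569
Σp_Iᵢ² = 0.04² + 0.02² + 0.63² + 0.31² = 0.0016 + 0.0004 + 0.3969 + 0.0961 = 0.4950
B_I = 1 / 0.4950 = 2.0202
Ranking by B (broadest → narrowest): morphospecies IV (3.38) > morphospecies I (2.02) > morphospecies II (1.46)

morphospecies IV > morphospecies I > morphospecies II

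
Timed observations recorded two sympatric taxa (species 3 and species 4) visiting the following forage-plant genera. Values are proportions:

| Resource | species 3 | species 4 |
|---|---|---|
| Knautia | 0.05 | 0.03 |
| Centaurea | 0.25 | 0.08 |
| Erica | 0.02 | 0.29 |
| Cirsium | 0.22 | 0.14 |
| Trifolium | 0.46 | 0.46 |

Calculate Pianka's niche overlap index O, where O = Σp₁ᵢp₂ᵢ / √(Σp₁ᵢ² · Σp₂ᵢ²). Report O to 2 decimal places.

Σ p₁ᵢp₂ᵢ = 0.0015 + 0.0200 + 0.0058 + 0.0308 + 0.2116 = 0.2697
Σp_1ᵢ² = 0.05² + 0.25² + 0.02² + 0.22² + 0.46² = 0.0025 + 0.0625 + 0.0004 + 0.0484 + 0.2116 = 0.3254
Σp_2ᵢ² = 0.03² + 0.08² + 0.29² + 0.14² + 0.46² = 0.0009 + 0.0064 + 0.0841 + 0.0196 + 0.2116 = 0.3226
O = 0.2697 / √(0.3254 × 0.3226) = 0.2697 / 0.32400 = 0.8324

0.83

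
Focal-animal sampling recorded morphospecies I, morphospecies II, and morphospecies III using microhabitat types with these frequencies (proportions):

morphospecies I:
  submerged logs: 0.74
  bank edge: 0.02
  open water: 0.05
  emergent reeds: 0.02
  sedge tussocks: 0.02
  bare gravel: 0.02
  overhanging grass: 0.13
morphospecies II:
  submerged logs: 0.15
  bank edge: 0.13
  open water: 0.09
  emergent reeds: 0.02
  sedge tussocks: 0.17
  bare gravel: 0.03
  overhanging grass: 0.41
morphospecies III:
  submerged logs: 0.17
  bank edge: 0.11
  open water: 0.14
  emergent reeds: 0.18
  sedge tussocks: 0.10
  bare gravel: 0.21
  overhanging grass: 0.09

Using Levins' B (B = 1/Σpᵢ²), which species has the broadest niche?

morphospecies III

Σp_Iᵢ² = 0.74² + 0.02² + 0.05² + 0.02² + 0.02² + 0.02² + 0.13² = 0.5476 + 0.0004 + 0.0025 + 0.0004 + 0.0004 + 0.0004 + 0.0169 = 0.5686
B_I = 1 / 0.5686 = 1.7587
Σp_IIᵢ² = 0.15² + 0.13² + 0.09² + 0.02² + 0.17² + 0.03² + 0.41² = 0.0225 + 0.0169 + 0.0081 + 0.0004 + 0.0289 + 0.0009 + 0.1681 = 0.2458
B_II = 1 / 0.2458 = 4.0683
Σp_IIIᵢ² = 0.17² + 0.11² + 0.14² + 0.18² + 0.10² + 0.21² + 0.09² = 0.0289 + 0.0121 + 0.0196 + 0.0324 + 0.0100 + 0.0441 + 0.0081 = 0.1552
B_III = 1 / 0.1552 = 6.4433
Highest B → broadest niche (most generalist): morphospecies III (B = 6.44).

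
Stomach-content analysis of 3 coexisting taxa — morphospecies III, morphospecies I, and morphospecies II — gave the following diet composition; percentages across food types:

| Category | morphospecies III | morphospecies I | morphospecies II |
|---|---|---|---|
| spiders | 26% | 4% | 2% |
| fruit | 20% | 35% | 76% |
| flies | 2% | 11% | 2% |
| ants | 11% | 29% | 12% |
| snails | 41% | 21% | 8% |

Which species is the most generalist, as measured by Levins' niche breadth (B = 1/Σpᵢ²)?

morphospecies I

Convert percentages to proportions (divide by 100).
Σp_IIIᵢ² = 0.26² + 0.20² + 0.02² + 0.11² + 0.41² = 0.0676 + 0.0400 + 0.0004 + 0.0121 + 0.1681 = 0.2882
B_III = 1 / 0.2882 = 3.4698
Σp_Iᵢ² = 0.04² + 0.35² + 0.11² + 0.29² + 0.21² = 0.0016 + 0.1225 + 0.0121 + 0.0841 + 0.0441 = 0.2644
B_I = 1 / 0.2644 = 3.7821
Σp_IIᵢ² = 0.02² + 0.76² + 0.02² + 0.12² + 0.08² = 0.0004 + 0.5776 + 0.0004 + 0.0144 + 0.0064 = 0.5992
B_II = 1 / 0.5992 = 1.6689
Highest B → broadest niche (most generalist): morphospecies I (B = 3.78).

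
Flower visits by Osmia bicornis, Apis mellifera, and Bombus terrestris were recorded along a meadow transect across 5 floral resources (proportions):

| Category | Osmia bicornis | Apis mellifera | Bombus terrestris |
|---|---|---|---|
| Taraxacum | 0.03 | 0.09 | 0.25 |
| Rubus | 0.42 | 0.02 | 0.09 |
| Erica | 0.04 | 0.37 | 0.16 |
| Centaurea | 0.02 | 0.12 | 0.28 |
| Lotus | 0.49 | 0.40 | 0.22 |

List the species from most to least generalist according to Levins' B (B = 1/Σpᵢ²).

Σp_bicoᵢ² = 0.03² + 0.42² + 0.04² + 0.02² + 0.49² = 0.0009 + 0.1764 + 0.0016 + 0.0004 + 0.2401 = 0.4194
B_bico = 1 / 0.4194 = 2.3844
Σp_mellᵢ² = 0.09² + 0.02² + 0.37² + 0.12² + 0.40² = 0.0081 + 0.0004 + 0.1369 + 0.0144 + 0.1600 = 0.3198
B_mell = 1 / 0.3198 = 3.1270
Σp_terrᵢ² = 0.25² + 0.09² + 0.16² + 0.28² + 0.22² = 0.0625 + 0.0081 + 0.0256 + 0.0784 + 0.0484 = 0.2230
B_terr = 1 / 0.2230 = 4.4843
Ranking by B (broadest → narrowest): Bombus terrestris (4.48) > Apis mellifera (3.13) > Osmia bicornis (2.38)

Bombus terrestris > Apis mellifera > Osmia bicornis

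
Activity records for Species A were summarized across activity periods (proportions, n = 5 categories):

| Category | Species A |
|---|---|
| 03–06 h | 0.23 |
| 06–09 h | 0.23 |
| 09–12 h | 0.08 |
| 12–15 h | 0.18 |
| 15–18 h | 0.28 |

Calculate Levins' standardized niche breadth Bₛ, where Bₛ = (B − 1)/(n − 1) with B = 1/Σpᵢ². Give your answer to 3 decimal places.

0.871

Σpᵢ² = 0.23² + 0.23² + 0.08² + 0.18² + 0.28² = 0.0529 + 0.0529 + 0.0064 + 0.0324 + 0.0784 = 0.2230
B = 1 / 0.2230 = 4.48430
Bₛ = (B − 1)/(n − 1) = (4.48430 − 1)/(5 − 1) = 3.48430/4 = 0.87108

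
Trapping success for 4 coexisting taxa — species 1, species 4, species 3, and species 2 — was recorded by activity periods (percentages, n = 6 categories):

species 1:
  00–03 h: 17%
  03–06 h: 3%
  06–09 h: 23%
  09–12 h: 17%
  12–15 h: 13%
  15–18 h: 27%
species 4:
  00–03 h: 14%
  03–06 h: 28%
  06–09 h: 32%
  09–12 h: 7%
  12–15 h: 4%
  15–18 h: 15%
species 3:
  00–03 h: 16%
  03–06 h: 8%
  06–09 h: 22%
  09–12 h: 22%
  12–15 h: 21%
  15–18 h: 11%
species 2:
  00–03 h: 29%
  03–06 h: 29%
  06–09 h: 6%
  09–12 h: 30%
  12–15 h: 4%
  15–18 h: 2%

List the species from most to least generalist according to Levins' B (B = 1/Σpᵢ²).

Convert percentages to proportions (divide by 100).
Σp_1ᵢ² = 0.17² + 0.03² + 0.23² + 0.17² + 0.13² + 0.27² = 0.0289 + 0.0009 + 0.0529 + 0.0289 + 0.0169 + 0.0729 = 0.2014
B_1 = 1 / 0.2014 = 4.9652
Σp_4ᵢ² = 0.14² + 0.28² + 0.32² + 0.07² + 0.04² + 0.15² = 0.0196 + 0.0784 + 0.1024 + 0.0049 + 0.0016 + 0.0225 = 0.2294
B_4 = 1 / 0.2294 = 4.3592
Σp_3ᵢ² = 0.16² + 0.08² + 0.22² + 0.22² + 0.21² + 0.11² = 0.0256 + 0.0064 + 0.0484 + 0.0484 + 0.0441 + 0.0121 = 0.1850
B_3 = 1 / 0.1850 = 5.4054
Σp_2ᵢ² = 0.29² + 0.29² + 0.06² + 0.30² + 0.04² + 0.02² = 0.0841 + 0.0841 + 0.0036 + 0.0900 + 0.0016 + 0.0004 = 0.2638
B_2 = 1 / 0.2638 = 3.7908
Ranking by B (broadest → narrowest): species 3 (5.41) > species 1 (4.97) > species 4 (4.36) > species 2 (3.79)

species 3 > species 1 > species 4 > species 2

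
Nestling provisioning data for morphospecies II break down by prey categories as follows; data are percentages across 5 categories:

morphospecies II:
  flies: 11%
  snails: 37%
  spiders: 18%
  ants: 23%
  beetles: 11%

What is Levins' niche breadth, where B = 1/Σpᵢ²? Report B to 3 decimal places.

4.058

Convert percentages to proportions (divide by 100).
Σpᵢ² = 0.11² + 0.37² + 0.18² + 0.23² + 0.11² = 0.0121 + 0.1369 + 0.0324 + 0.0529 + 0.0121 = 0.2464
B = 1 / 0.2464 = 4.05844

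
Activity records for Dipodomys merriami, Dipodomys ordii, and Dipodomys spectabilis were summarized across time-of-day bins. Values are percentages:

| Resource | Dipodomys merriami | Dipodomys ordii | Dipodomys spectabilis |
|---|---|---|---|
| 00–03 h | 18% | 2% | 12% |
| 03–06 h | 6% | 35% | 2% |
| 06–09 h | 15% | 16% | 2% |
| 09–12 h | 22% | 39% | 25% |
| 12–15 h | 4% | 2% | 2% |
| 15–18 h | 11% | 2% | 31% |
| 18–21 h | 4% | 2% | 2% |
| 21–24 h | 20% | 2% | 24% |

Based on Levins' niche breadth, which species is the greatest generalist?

Dipodomys merriami

Convert percentages to proportions (divide by 100).
Σp_merrᵢ² = 0.18² + 0.06² + 0.15² + 0.22² + 0.04² + 0.11² + 0.04² + 0.20² = 0.0324 + 0.0036 + 0.0225 + 0.0484 + 0.0016 + 0.0121 + 0.0016 + 0.0400 = 0.1622
B_merr = 1 / 0.1622 = 6.1652
Σp_ordiᵢ² = 0.02² + 0.35² + 0.16² + 0.39² + 0.02² + 0.02² + 0.02² + 0.02² = 0.0004 + 0.1225 + 0.0256 + 0.1521 + 0.0004 + 0.0004 + 0.0004 + 0.0004 = 0.3022
B_ordi = 1 / 0.3022 = 3.3091
Σp_specᵢ² = 0.12² + 0.02² + 0.02² + 0.25² + 0.02² + 0.31² + 0.02² + 0.24² = 0.0144 + 0.0004 + 0.0004 + 0.0625 + 0.0004 + 0.0961 + 0.0004 + 0.0576 = 0.2322
B_spec = 1 / 0.2322 = 4.3066
Highest B → broadest niche (most generalist): Dipodomys merriami (B = 6.17).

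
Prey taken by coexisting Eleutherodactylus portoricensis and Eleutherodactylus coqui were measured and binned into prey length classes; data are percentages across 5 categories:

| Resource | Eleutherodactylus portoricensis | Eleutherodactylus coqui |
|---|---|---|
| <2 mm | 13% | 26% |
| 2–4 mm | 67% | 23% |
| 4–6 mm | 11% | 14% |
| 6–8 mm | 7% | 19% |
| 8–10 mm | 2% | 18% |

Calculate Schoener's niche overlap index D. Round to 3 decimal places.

Convert percentages to proportions (divide by 100).
Σ|p₁ᵢ − p₂ᵢ| = 0.13 + 0.44 + 0.03 + 0.12 + 0.16 = 0.88
D = 1 − ½ × 0.88 = 1 − 0.440 = 0.56000

0.560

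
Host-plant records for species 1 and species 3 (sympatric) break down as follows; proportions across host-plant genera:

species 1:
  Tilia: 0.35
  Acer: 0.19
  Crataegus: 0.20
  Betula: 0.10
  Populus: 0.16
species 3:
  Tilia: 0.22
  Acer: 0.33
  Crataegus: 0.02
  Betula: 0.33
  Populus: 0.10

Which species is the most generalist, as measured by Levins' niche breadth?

Σp_1ᵢ² = 0.35² + 0.19² + 0.20² + 0.10² + 0.16² = 0.1225 + 0.0361 + 0.0400 + 0.0100 + 0.0256 = 0.2342
B_1 = 1 / 0.2342 = 4.2699
Σp_3ᵢ² = 0.22² + 0.33² + 0.02² + 0.33² + 0.10² = 0.0484 + 0.1089 + 0.0004 + 0.1089 + 0.0100 = 0.2766
B_3 = 1 / 0.2766 = 3.6153
Highest B → broadest niche (most generalist): species 1 (B = 4.27).

species 1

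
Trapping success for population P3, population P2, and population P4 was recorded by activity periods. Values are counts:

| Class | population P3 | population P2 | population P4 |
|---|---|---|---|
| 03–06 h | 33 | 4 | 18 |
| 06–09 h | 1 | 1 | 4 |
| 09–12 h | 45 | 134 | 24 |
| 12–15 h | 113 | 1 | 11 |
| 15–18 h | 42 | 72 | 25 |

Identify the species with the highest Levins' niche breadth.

population P4

Proportions for population P3 (n=234): 33/234=0.1410, 1/234=0.0043, 45/234=0.1923, 113/234=0.4829, 42/234=0.1795
Proportions for population P2 (n=212): 4/212=0.0189, 1/212=0.0047, 134/212=0.6321, 1/212=0.0047, 72/212=0.3396
Proportions for population P4 (n=82): 18/82=0.2195, 4/82=0.0488, 24/82=0.2927, 11/82=0.1341, 25/82=0.3049
Σp_P3ᵢ² = 0.1410² + 0.0043² + 0.1923² + 0.4829² + 0.1795² = 0.019881 + 0.000018 + 0.036979 + 0.233192 + 0.032220 = 0.322290
B_P3 = 1 / 0.322290 = 3.1028
Σp_P2ᵢ² = 0.0189² + 0.0047² + 0.6321² + 0.0047² + 0.3396² = 0.000357 + 0.000022 + 0.399550 + 0.000022 + 0.115328 = 0.515279
B_P2 = 1 / 0.515279 = 1.9407
Σp_P4ᵢ² = 0.2195² + 0.0488² + 0.2927² + 0.1341² + 0.3049² = 0.048180 + 0.002381 + 0.085673 + 0.017983 + 0.092964 = 0.247181
B_P4 = 1 / 0.247181 = 4.0456
Highest B → broadest niche (most generalist): population P4 (B = 4.05).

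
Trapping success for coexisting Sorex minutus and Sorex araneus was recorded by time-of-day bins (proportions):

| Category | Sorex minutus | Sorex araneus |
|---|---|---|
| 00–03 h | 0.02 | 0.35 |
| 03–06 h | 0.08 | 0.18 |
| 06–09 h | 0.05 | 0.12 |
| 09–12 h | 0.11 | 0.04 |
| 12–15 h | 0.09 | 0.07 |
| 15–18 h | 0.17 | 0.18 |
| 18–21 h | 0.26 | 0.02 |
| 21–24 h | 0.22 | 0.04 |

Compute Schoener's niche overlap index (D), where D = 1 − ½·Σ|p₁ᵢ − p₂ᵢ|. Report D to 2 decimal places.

Σ|p₁ᵢ − p₂ᵢ| = 0.33 + 0.10 + 0.07 + 0.07 + 0.02 + 0.01 + 0.24 + 0.18 = 1.02
D = 1 − ½ × 1.02 = 1 − 0.510 = 0.4900

0.49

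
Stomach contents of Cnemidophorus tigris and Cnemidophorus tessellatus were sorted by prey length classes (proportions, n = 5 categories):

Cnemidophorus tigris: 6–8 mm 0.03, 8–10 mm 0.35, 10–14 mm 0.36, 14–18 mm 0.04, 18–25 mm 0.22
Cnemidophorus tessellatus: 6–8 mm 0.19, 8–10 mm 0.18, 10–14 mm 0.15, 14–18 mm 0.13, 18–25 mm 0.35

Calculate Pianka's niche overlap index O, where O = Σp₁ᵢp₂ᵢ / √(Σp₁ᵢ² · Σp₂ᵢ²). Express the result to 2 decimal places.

0.78

Σ p₁ᵢp₂ᵢ = 0.0057 + 0.0630 + 0.0540 + 0.0052 + 0.0770 = 0.2049
Σp_1ᵢ² = 0.03² + 0.35² + 0.36² + 0.04² + 0.22² = 0.0009 + 0.1225 + 0.1296 + 0.0016 + 0.0484 = 0.3030
Σp_2ᵢ² = 0.19² + 0.18² + 0.15² + 0.13² + 0.35² = 0.0361 + 0.0324 + 0.0225 + 0.0169 + 0.1225 = 0.2304
O = 0.2049 / √(0.3030 × 0.2304) = 0.2049 / 0.26422 = 0.7755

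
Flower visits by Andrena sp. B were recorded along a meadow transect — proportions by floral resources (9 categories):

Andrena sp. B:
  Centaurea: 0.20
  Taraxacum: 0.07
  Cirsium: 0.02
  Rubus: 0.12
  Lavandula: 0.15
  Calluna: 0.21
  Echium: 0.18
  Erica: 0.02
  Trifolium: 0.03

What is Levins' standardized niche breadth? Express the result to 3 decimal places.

Σpᵢ² = 0.20² + 0.07² + 0.02² + 0.12² + 0.15² + 0.21² + 0.18² + 0.02² + 0.03² = 0.0400 + 0.0049 + 0.0004 + 0.0144 + 0.0225 + 0.0441 + 0.0324 + 0.0004 + 0.0009 = 0.1600
B = 1 / 0.1600 = 6.25000
Bₛ = (B − 1)/(n − 1) = (6.25000 − 1)/(9 − 1) = 5.25000/8 = 0.65625

0.656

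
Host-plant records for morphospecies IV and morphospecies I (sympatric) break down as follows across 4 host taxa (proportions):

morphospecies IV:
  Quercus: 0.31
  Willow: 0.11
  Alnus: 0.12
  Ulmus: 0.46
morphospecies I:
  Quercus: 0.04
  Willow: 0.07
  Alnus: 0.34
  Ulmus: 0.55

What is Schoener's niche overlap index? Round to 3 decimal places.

0.690

Σ|p₁ᵢ − p₂ᵢ| = 0.27 + 0.04 + 0.22 + 0.09 = 0.62
D = 1 − ½ × 0.62 = 1 − 0.310 = 0.69000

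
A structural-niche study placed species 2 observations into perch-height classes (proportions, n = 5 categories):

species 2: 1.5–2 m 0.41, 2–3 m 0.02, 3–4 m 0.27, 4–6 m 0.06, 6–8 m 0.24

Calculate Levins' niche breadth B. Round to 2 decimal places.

3.30

Σpᵢ² = 0.41² + 0.02² + 0.27² + 0.06² + 0.24² = 0.1681 + 0.0004 + 0.0729 + 0.0036 + 0.0576 = 0.3026
B = 1 / 0.3026 = 3.3047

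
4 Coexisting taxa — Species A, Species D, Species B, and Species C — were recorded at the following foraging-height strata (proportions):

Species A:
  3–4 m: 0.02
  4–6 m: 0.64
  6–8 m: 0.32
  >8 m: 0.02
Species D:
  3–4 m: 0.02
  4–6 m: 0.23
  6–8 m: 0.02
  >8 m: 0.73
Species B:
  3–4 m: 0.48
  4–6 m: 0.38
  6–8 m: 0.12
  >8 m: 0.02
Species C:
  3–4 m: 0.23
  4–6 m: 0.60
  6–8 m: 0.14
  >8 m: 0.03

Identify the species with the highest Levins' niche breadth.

Species B

Σp_Aᵢ² = 0.02² + 0.64² + 0.32² + 0.02² = 0.0004 + 0.4096 + 0.1024 + 0.0004 = 0.5128
B_A = 1 / 0.5128 = 1.9501
Σp_Dᵢ² = 0.02² + 0.23² + 0.02² + 0.73² = 0.0004 + 0.0529 + 0.0004 + 0.5329 = 0.5866
B_D = 1 / 0.5866 = 1.7047
Σp_Bᵢ² = 0.48² + 0.38² + 0.12² + 0.02² = 0.2304 + 0.1444 + 0.0144 + 0.0004 = 0.3896
B_B = 1 / 0.3896 = 2.5667
Σp_Cᵢ² = 0.23² + 0.60² + 0.14² + 0.03² = 0.0529 + 0.3600 + 0.0196 + 0.0009 = 0.4334
B_C = 1 / 0.4334 = 2.3073
Highest B → broadest niche (most generalist): Species B (B = 2.57).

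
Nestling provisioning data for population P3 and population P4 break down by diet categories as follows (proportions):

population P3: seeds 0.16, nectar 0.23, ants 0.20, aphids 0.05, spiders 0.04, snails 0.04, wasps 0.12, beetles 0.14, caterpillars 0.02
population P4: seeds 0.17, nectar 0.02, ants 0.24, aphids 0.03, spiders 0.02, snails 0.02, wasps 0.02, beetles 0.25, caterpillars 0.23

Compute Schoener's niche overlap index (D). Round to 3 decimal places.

0.630

Σ|p₁ᵢ − p₂ᵢ| = 0.01 + 0.21 + 0.04 + 0.02 + 0.02 + 0.02 + 0.10 + 0.11 + 0.21 = 0.74
D = 1 − ½ × 0.74 = 1 − 0.370 = 0.63000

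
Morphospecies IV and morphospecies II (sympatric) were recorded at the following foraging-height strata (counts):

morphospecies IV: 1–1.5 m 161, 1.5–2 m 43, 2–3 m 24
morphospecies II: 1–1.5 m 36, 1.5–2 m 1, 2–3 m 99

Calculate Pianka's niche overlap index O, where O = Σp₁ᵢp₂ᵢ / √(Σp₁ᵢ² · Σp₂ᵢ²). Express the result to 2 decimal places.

0.46

Proportions for morphospecies IV (n=228): 161/228=0.7061, 43/228=0.1886, 24/228=0.1053
Proportions for morphospecies II (n=136): 36/136=0.2647, 1/136=0.0074, 99/136=0.7279
Σ p₁ᵢp₂ᵢ = 0.186905 + 0.001396 + 0.076648 = 0.264949
Σp_1ᵢ² = 0.7061² + 0.1886² + 0.1053² = 0.498577 + 0.035570 + 0.011088 = 0.545235
Σp_2ᵢ² = 0.2647² + 0.0074² + 0.7279² = 0.070066 + 0.000055 + 0.529838 = 0.599959
O = 0.264949 / √(0.545235 × 0.599959) = 0.264949 / 0.5719429 = 0.4632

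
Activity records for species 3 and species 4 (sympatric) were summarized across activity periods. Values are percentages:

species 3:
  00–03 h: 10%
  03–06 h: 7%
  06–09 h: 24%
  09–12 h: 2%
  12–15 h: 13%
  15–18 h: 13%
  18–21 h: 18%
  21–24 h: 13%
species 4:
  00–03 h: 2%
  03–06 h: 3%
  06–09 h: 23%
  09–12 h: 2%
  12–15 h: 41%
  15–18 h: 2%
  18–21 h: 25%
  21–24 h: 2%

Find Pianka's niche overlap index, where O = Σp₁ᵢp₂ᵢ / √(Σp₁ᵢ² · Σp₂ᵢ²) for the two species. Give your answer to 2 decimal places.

Convert percentages to proportions (divide by 100).
Σ p₁ᵢp₂ᵢ = 0.0020 + 0.0021 + 0.0552 + 0.0004 + 0.0533 + 0.0026 + 0.0450 + 0.0026 = 0.1632
Σp_1ᵢ² = 0.10² + 0.07² + 0.24² + 0.02² + 0.13² + 0.13² + 0.18² + 0.13² = 0.0100 + 0.0049 + 0.0576 + 0.0004 + 0.0169 + 0.0169 + 0.0324 + 0.0169 = 0.1560
Σp_2ᵢ² = 0.02² + 0.03² + 0.23² + 0.02² + 0.41² + 0.02² + 0.25² + 0.02² = 0.0004 + 0.0009 + 0.0529 + 0.0004 + 0.1681 + 0.0004 + 0.0625 + 0.0004 = 0.2860
O = 0.1632 / √(0.1560 × 0.2860) = 0.1632 / 0.21122 = 0.7727

0.77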